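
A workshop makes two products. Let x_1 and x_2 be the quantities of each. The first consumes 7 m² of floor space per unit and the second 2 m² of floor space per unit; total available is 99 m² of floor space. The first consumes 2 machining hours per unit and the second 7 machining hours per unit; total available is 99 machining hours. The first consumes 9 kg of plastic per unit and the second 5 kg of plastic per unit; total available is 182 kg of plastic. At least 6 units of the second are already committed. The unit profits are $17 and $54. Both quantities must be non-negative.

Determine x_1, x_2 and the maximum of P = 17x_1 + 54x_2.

x_1 = 11, x_2 = 11, maximum P = 781

Corner points and P = 17x_1 + 54x_2:
  (0, 99/7) → P = 5346/7
  (0, 6) → P = 324
  (11, 11) → P = 781
  (87/7, 6) → P = 3747/7

The binding constraints are 7x_1 + 2x_2 = 99 and 2x_1 + 7x_2 = 99.
Solving simultaneously gives x_1 = 11, x_2 = 11.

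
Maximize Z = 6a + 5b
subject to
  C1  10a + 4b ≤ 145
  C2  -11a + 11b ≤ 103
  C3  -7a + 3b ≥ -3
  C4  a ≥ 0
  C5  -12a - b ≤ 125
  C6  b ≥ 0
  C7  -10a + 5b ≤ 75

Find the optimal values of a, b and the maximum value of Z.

Corner points and Z = 6a + 5b:
  (169/22, 375/22) → Z = 2889/22
  (447/58, 985/58) → Z = 7607/58
  (0, 103/11) → Z = 515/11
  (3/7, 0) → Z = 18/7
  (0, 0) → Z = 0

The optimum lies where 10a + 4b = 145 and -11a + 11b = 103.
Solving simultaneously gives a = 169/22, b = 375/22.

a = 169/22, b = 375/22, maximum Z = 2889/22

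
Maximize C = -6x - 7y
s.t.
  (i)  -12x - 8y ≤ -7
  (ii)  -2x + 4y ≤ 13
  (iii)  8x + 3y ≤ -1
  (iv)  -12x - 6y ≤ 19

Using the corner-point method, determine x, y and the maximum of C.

Corner points and C = -6x - 7y:
  (-19/16, 85/32) → C = -367/32
  (-29/28, 17/7) → C = -151/14
  (-43/38, 51/19) → C = -12

x = -29/28, y = 17/7, maximum C = -151/14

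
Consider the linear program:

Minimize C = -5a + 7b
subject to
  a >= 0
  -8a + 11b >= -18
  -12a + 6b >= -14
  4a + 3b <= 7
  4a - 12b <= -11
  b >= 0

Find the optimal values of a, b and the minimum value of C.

a = 17/20, b = 6/5, minimum C = 83/20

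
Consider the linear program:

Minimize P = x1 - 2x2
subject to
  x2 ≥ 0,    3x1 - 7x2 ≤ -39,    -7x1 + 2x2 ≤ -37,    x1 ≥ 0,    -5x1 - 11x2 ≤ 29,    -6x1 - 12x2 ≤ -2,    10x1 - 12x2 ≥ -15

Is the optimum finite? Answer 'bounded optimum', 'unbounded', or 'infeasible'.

unbounded

From the feasible point (363/34, 345/34), moving in the direction (12, 10) keeps every constraint satisfied while P decreases without bound.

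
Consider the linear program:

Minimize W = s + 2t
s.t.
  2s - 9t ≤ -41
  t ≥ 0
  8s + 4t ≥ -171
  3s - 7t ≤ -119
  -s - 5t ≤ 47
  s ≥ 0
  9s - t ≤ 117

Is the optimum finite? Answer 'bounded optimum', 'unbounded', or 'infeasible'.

bounded optimum

Feasible corners and W = s + 2t:
  (0, 17) → W = 34
  (469/30, 237/10) → W = 1891/30
The feasible region has finitely many vertices and no improving ray; the minimum is 34 at (0, 17).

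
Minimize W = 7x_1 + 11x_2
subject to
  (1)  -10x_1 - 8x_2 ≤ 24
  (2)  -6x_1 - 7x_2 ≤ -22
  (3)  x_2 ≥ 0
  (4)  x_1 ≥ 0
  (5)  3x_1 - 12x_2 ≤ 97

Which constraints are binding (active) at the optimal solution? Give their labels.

(2) and (3)

Feasible corners and W = 7x_1 + 11x_2:
  (11/3, 0) → W = 77/3
  (0, 22/7) → W = 242/7
  (97/3, 0) → W = 679/3
The feasible region is unbounded (it extends along (0, 1), (4, 1)), but W strictly increases along every unbounded feasible direction, so there is no improving ray and the minimum is attained at a vertex.

The minimum is at (11/3, 0). Substituting into each constraint, equality holds for (2) and (3); the remaining constraints have slack.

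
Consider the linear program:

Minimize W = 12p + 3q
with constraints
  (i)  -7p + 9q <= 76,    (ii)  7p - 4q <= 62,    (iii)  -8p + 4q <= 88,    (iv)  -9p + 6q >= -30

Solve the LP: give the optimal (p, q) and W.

p = -54, q = -86, minimum W = -906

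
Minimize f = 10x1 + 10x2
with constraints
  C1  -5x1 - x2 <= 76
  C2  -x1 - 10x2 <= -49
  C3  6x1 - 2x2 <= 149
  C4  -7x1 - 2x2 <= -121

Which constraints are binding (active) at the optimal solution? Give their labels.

Vertices and f = 10x1 + 10x2:
  (-91, 379) → f = 2880
  (794/31, 145/62) → f = 8665/31
  (278/17, 111/34) → f = 3335/17
The feasible region is unbounded (it extends along (1, 3), (-1, 5)), but f strictly increases along every unbounded feasible direction, so there is no improving ray and the minimum is attained at a vertex.

The minimum is at (278/17, 111/34). Substituting into each constraint, equality holds for C2 and C4; the remaining constraints have slack.

C2 and C4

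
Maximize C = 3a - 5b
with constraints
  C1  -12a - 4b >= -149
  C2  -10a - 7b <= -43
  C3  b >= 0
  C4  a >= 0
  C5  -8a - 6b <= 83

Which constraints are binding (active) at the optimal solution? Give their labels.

C1 and C3

Corner points and C = 3a - 5b:
  (149/12, 0) → C = 149/4
  (0, 149/4) → C = -745/4
  (43/10, 0) → C = 129/10
  (0, 43/7) → C = -215/7

The maximum is at (149/12, 0). Substituting into each constraint, equality holds for C1 and C3; the remaining constraints have slack.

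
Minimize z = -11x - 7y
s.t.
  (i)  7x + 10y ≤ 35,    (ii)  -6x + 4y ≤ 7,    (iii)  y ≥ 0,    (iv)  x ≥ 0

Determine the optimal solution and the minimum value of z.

x = 5, y = 0, minimum z = -55

Extreme points and z = -11x - 7y:
  (35/44, 259/88) → z = -2583/88
  (5, 0) → z = -55
  (0, 7/4) → z = -49/4
  (0, 0) → z = 0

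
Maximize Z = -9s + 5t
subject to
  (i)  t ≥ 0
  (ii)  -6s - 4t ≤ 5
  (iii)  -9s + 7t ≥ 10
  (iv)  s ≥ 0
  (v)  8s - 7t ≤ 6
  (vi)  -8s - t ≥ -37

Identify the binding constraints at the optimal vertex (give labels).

(iv) and (vi)

Feasible corners and Z = -9s + 5t:
  (0, 10/7) → Z = 50/7
  (249/65, 413/65) → Z = -176/65
  (0, 37) → Z = 185

The maximum is at (0, 37). Substituting into each constraint, equality holds for (iv) and (vi); the remaining constraints have slack.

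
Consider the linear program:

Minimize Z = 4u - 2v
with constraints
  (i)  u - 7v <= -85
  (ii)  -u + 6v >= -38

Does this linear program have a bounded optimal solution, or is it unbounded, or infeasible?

From the feasible point (776, 123), moving in the direction (-7, -1) keeps every constraint satisfied while Z decreases without bound.

unbounded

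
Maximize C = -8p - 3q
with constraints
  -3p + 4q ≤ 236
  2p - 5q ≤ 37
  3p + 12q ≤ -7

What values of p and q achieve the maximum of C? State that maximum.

p = -1328/7, q = -583/7, maximum C = 12373/7

At the optimal vertex, -3p + 4q = 236 and 2p - 5q = 37.
Solving simultaneously gives p = -1328/7, q = -583/7.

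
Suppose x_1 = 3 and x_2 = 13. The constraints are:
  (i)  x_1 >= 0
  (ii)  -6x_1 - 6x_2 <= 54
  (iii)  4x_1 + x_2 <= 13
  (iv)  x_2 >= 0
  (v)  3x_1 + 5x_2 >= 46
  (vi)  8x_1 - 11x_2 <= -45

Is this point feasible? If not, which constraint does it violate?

not feasible — violates (iii)

Constraint (iii): 4x_1 + x_2 = 25, which is not ≤ 13. All other constraints are satisfied.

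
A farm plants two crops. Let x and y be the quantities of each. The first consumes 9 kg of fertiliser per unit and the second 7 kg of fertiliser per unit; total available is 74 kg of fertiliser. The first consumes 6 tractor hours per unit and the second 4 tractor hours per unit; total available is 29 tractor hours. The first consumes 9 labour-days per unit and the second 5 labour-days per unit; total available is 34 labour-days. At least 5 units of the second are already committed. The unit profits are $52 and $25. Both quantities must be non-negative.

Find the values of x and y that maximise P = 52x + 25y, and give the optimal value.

x = 1, y = 5, maximum P = 177

Vertices and P = 52x + 25y:
  (0, 34/5) → P = 170
  (0, 5) → P = 125
  (1, 5) → P = 177

At the optimal vertex, 9x + 5y = 34 and y = 5.
Solving simultaneously gives x = 1, y = 5.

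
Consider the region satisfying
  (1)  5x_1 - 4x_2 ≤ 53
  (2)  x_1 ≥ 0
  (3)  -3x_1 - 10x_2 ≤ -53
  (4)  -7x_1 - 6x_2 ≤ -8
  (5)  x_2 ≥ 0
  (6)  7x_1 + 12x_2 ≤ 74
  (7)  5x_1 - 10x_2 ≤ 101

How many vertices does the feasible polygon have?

3

The feasible vertices (each the meet of two boundaries and inside every other half-plane) are:
  (0, 53/10)
  (0, 37/6)
  (52/17, 149/34)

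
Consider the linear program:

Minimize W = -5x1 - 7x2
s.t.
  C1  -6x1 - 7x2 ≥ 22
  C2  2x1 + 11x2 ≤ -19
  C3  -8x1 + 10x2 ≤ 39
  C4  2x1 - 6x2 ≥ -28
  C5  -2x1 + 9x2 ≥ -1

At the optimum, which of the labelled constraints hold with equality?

C2 and C5

Vertices and W = -5x1 - 7x2:
  (-619/108, -37/54) → W = 3613/108
  (-4, -1) → W = 27
  (-361/52, -43/26) → W = 2407/52

The minimum is at (-4, -1). Substituting into each constraint, equality holds for C2 and C5; the remaining constraints have slack.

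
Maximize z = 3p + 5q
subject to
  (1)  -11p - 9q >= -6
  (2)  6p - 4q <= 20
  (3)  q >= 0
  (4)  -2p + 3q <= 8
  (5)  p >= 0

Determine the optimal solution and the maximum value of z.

p = 0, q = 2/3, maximum z = 10/3

Vertices and z = 3p + 5q:
  (6/11, 0) → z = 18/11
  (0, 2/3) → z = 10/3
  (0, 0) → z = 0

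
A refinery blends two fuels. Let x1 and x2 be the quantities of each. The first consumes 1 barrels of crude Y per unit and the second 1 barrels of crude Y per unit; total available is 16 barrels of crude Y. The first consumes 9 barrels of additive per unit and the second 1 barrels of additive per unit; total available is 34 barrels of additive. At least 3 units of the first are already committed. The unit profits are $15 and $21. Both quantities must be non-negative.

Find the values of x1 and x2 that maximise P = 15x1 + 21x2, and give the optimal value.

Feasible corners and P = 15x1 + 21x2:
  (34/9, 0) → P = 170/3
  (3, 0) → P = 45
  (3, 7) → P = 192

x1 = 3, x2 = 7, maximum P = 192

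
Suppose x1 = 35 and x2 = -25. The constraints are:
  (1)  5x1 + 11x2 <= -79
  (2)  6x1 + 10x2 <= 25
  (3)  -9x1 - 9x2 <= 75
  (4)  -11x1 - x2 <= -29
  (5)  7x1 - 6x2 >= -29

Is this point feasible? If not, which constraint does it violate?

feasible

(1): -100 ≤ -79 ✓
(2): -40 ≤ 25 ✓
(3): -90 ≤ 75 ✓
(4): -360 ≤ -29 ✓
(5): 395 ≥ -29 ✓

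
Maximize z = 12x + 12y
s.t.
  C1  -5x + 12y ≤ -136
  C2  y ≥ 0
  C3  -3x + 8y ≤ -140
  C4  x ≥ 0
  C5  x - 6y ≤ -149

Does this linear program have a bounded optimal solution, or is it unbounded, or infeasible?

From the feasible point (1016/5, 587/10), moving in the direction (6, 1) keeps every constraint satisfied while z increases without bound.

unbounded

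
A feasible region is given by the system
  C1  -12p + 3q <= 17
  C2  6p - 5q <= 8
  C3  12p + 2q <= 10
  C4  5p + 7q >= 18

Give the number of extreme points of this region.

3

Pairwise boundary intersections that survive every other constraint:
  (-1/15, 27/5)
  (-65/99, 301/99)
  (17/37, 83/37)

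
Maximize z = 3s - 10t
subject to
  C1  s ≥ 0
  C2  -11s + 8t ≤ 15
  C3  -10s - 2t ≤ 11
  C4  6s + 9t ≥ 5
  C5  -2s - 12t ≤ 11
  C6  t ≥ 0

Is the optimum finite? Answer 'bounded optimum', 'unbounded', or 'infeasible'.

unbounded

From the feasible point (0, 15/8), moving in the direction (1, 0) keeps every constraint satisfied while z increases without bound.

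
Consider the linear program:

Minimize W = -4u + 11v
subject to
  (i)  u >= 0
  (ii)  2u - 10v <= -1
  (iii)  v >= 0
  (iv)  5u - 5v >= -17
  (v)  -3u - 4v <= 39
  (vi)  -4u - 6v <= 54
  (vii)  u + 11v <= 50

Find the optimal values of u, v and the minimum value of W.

u = 489/32, v = 101/32, minimum W = -845/32

Corner points and W = -4u + 11v:
  (0, 1/10) → W = 11/10
  (0, 17/5) → W = 187/5
  (489/32, 101/32) → W = -845/32
  (21/20, 89/20) → W = 179/4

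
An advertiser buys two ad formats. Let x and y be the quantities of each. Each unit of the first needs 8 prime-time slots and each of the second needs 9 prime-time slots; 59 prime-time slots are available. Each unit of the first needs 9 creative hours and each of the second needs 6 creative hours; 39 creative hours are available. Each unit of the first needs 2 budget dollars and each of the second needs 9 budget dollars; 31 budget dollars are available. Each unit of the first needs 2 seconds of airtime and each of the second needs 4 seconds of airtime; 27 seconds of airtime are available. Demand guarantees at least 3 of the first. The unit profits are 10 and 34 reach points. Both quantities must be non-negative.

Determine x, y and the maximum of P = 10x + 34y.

x = 3, y = 2, maximum P = 98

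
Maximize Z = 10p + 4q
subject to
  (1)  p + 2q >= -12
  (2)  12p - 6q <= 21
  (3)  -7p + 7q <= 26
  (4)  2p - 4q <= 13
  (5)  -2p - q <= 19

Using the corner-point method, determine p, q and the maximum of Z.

Vertices and Z = 10p + 4q:
  (-136/21, -58/21) → Z = -1592/21
  (-11/4, -37/8) → Z = -46
  (101/14, 153/14) → Z = 811/7
  (1/6, -19/6) → Z = -11

p = 101/14, q = 153/14, maximum Z = 811/7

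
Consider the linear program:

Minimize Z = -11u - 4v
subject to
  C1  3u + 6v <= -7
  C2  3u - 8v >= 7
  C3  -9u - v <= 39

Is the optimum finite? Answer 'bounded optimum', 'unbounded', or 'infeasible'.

From the feasible point (-1/3, -1), moving in the direction (6, -3) keeps every constraint satisfied while Z decreases without bound.

unbounded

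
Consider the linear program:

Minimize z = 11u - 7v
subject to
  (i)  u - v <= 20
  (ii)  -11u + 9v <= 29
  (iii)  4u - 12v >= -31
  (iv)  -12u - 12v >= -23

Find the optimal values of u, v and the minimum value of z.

u = -209/2, v = -249/2, minimum z = -278

At the optimal vertex, u - v = 20 and -11u + 9v = 29.
Solving simultaneously gives u = -209/2, v = -249/2.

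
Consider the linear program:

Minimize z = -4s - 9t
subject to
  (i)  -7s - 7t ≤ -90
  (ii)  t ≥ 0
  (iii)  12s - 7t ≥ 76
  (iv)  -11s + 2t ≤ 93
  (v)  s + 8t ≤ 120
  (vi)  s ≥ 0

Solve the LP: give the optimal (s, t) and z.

s = 120, t = 0, minimum z = -480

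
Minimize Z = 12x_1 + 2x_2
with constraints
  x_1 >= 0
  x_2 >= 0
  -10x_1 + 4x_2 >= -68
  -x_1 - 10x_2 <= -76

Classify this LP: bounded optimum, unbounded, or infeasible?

Vertices and Z = 12x_1 + 2x_2:
  (0, 38/5) → Z = 76/5
  (123/13, 173/26) → Z = 1649/13
The feasible region has finitely many vertices and no improving ray; the minimum is 76/5 at (0, 38/5).

bounded optimum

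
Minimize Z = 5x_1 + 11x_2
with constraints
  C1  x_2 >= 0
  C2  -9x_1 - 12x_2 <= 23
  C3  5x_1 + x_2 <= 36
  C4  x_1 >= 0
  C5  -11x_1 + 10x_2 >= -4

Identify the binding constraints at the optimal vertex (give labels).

C1 and C4

Vertices and Z = 5x_1 + 11x_2:
  (0, 0) → Z = 0
  (4/11, 0) → Z = 20/11
  (0, 36) → Z = 396
  (364/61, 376/61) → Z = 5956/61

The minimum is at (0, 0). Substituting into each constraint, equality holds for C1 and C4; the remaining constraints have slack.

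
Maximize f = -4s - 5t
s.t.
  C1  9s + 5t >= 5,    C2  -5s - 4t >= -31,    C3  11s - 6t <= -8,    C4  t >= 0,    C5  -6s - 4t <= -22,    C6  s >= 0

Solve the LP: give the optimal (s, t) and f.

Corner points and f = -4s - 5t:
  (77/37, 381/74) → f = -2521/74
  (0, 31/4) → f = -155/4
  (5/4, 29/8) → f = -185/8
  (0, 11/2) → f = -55/2

s = 5/4, t = 29/8, maximum f = -185/8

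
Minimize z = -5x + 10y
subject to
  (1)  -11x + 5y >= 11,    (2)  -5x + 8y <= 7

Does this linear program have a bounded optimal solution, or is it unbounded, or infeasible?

unbounded

From the feasible point (-53/63, 22/63), moving in the direction (-5, -11) keeps every constraint satisfied while z decreases without bound.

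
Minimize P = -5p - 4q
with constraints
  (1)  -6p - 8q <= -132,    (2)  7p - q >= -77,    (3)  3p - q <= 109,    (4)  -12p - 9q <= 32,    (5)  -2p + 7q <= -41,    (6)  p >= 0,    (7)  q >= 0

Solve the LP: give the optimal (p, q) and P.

Extreme points and P = -5p - 4q:
  (626/29, 9/29) → P = -3166/29
  (22, 0) → P = -110
  (38, 5) → P = -210
  (109/3, 0) → P = -545/3

The binding constraints are 3p - q = 109 and -2p + 7q = -41.
Solving simultaneously gives p = 38, q = 5.

p = 38, q = 5, minimum P = -210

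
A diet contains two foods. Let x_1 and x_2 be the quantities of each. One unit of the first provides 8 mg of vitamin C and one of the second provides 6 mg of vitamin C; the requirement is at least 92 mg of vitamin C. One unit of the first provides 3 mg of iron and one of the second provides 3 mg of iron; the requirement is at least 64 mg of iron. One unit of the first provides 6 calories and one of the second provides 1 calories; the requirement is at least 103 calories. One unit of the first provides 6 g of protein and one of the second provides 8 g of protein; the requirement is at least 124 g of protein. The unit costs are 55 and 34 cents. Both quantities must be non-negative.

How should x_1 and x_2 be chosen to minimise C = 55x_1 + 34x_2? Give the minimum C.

Extreme points and C = 55x_1 + 34x_2:
  (0, 103) → C = 3502
  (64/3, 0) → C = 3520/3
  (49/3, 5) → C = 3205/3
The feasible region is unbounded (it extends along (0, 1), (1, 0)), but C strictly increases along every unbounded feasible direction, so there is no improving ray and the minimum is attained at a vertex.

The optimum lies where 3x_1 + 3x_2 = 64 and 6x_1 + x_2 = 103.
Solving simultaneously gives x_1 = 49/3, x_2 = 5.

x_1 = 49/3, x_2 = 5, minimum C = 3205/3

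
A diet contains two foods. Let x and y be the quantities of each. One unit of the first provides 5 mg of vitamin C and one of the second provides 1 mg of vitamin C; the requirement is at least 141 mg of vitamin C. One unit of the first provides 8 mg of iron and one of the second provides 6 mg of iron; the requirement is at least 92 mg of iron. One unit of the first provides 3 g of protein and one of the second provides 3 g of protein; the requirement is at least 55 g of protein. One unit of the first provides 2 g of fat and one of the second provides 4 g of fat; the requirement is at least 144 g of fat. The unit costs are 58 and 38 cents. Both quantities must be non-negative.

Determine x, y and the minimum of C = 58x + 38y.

x = 70/3, y = 73/3, minimum C = 2278

The feasible region is unbounded (it extends along (0, 1), (1, 0)), but C strictly increases along every unbounded feasible direction, so there is no improving ray and the minimum is attained at a vertex.

At the optimal vertex, 5x + y = 141 and 2x + 4y = 144.
Solving simultaneously gives x = 70/3, y = 73/3.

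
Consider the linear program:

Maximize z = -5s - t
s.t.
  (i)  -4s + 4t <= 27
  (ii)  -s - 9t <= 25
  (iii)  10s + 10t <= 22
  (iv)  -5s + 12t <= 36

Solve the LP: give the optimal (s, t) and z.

Vertices and z = -5s - t:
  (-343/40, -73/40) → z = 447/10
  (-45/7, 9/28) → z = 891/28
  (28/5, -17/5) → z = -123/5
  (-48/85, 47/17) → z = 1/17

At the optimal vertex, -4s + 4t = 27 and -s - 9t = 25.
Solving simultaneously gives s = -343/40, t = -73/40.

s = -343/40, t = -73/40, maximum z = 447/10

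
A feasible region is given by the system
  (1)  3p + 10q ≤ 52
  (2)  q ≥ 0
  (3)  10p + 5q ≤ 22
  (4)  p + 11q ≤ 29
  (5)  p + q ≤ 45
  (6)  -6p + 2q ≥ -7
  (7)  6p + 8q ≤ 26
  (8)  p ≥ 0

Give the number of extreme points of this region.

The feasible vertices (each the meet of two boundaries and inside every other half-plane) are:
  (7/6, 0)
  (0, 0)
  (97/105, 268/105)
  (79/50, 31/25)
  (0, 29/11)

5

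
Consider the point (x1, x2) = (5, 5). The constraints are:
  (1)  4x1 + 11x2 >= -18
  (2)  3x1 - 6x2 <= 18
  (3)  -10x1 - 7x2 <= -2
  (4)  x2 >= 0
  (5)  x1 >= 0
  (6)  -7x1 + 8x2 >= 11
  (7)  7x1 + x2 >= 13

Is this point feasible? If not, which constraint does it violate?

not feasible — violates (6)

Constraint (6): -7x1 + 8x2 = 5, which is not ≥ 11. All other constraints are satisfied.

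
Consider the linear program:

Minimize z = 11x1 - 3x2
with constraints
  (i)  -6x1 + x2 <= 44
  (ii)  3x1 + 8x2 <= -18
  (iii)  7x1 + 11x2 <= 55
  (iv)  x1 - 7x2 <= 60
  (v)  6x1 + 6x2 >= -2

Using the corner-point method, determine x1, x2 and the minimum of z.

x1 = 46/15, x2 = -17/5, minimum z = 659/15

Feasible corners and z = 11x1 - 3x2:
  (354/29, -198/29) → z = 4488/29
  (46/15, -17/5) → z = 659/15
  (173/24, -181/24) → z = 1223/12

The binding constraints are 3x1 + 8x2 = -18 and 6x1 + 6x2 = -2.
Solving simultaneously gives x1 = 46/15, x2 = -17/5.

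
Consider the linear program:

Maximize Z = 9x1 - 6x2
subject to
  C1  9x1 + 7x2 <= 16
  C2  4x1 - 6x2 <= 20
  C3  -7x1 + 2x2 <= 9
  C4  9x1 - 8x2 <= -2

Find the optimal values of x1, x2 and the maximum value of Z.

x1 = 38/45, x2 = 6/5, maximum Z = 2/5

Vertices and Z = 9x1 - 6x2:
  (-31/67, 193/67) → Z = -1437/67
  (38/45, 6/5) → Z = 2/5
  (-34/19, -67/38) → Z = -105/19

The binding constraints are 9x1 + 7x2 = 16 and 9x1 - 8x2 = -2.
Solving simultaneously gives x1 = 38/45, x2 = 6/5.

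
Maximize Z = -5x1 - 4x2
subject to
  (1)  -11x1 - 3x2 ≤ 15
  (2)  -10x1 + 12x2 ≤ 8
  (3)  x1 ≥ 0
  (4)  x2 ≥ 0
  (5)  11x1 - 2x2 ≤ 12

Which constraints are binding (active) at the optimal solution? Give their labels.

(3) and (4)

Feasible corners and Z = -5x1 - 4x2:
  (0, 2/3) → Z = -8/3
  (10/7, 13/7) → Z = -102/7
  (0, 0) → Z = 0
  (12/11, 0) → Z = -60/11

The maximum is at (0, 0). Substituting into each constraint, equality holds for (3) and (4); the remaining constraints have slack.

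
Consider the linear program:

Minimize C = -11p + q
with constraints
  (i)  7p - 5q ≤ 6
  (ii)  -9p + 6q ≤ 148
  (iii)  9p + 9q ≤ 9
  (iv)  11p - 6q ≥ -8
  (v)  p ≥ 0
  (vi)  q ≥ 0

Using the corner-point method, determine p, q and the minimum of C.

Feasible corners and C = -11p + q:
  (11/12, 1/12) → C = -10
  (6/7, 0) → C = -66/7
  (0, 1) → C = 1
  (0, 0) → C = 0

The binding constraints are 7p - 5q = 6 and 9p + 9q = 9.
Solving simultaneously gives p = 11/12, q = 1/12.

p = 11/12, q = 1/12, minimum C = -10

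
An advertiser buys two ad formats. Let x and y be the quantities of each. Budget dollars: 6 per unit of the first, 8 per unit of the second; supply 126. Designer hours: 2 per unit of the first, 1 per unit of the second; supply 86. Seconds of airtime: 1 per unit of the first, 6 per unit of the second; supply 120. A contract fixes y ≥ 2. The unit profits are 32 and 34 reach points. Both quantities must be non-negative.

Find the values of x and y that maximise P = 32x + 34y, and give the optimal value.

x = 55/3, y = 2, maximum P = 1964/3

Feasible corners and P = 32x + 34y:
  (0, 63/4) → P = 1071/2
  (0, 2) → P = 68
  (55/3, 2) → P = 1964/3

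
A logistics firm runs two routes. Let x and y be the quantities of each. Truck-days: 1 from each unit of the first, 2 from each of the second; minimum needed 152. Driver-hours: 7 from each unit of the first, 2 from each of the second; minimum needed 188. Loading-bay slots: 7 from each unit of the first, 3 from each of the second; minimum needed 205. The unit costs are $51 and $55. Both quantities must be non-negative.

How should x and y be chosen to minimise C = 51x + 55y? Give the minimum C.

Vertices and C = 51x + 55y:
  (0, 94) → C = 5170
  (152, 0) → C = 7752
  (6, 73) → C = 4321
The feasible region is unbounded (it extends along (0, 1), (1, 0)), but C strictly increases along every unbounded feasible direction, so there is no improving ray and the minimum is attained at a vertex.

x = 6, y = 73, minimum C = 4321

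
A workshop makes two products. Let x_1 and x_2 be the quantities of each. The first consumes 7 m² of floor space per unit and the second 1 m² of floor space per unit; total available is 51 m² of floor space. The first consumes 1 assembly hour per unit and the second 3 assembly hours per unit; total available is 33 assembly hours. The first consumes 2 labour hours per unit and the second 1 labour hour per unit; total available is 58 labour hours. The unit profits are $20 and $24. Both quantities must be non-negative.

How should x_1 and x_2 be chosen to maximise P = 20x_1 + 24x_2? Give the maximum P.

Vertices and P = 20x_1 + 24x_2:
  (0, 0) → P = 0
  (0, 11) → P = 264
  (51/7, 0) → P = 1020/7
  (6, 9) → P = 336

The binding constraints are 7x_1 + x_2 = 51 and x_1 + 3x_2 = 33.
Solving simultaneously gives x_1 = 6, x_2 = 9.

x_1 = 6, x_2 = 9, maximum P = 336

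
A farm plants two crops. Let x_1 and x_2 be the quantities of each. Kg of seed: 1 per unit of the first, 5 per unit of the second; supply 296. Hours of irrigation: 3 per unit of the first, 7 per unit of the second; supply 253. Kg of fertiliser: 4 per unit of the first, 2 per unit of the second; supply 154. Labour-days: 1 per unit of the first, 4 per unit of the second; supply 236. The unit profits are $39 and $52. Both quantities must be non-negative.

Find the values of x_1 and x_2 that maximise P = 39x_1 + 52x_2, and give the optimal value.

x_1 = 26, x_2 = 25, maximum P = 2314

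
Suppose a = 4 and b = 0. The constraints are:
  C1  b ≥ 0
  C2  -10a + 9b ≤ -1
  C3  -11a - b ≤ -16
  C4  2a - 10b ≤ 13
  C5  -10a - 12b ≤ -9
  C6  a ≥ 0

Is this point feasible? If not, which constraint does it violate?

C1: 0 ≥ 0 ✓
C2: -40 ≤ -1 ✓
C3: -44 ≤ -16 ✓
C4: 8 ≤ 13 ✓
C5: -40 ≤ -9 ✓
C6: 4 ≥ 0 ✓

feasible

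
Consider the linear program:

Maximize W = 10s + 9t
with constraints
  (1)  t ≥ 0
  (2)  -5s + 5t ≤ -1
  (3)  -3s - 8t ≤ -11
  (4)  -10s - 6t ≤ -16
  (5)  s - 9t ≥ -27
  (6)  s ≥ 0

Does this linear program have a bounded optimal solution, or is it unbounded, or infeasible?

unbounded

From the feasible point (11/3, 0), moving in the direction (1, 0) keeps every constraint satisfied while W increases without bound.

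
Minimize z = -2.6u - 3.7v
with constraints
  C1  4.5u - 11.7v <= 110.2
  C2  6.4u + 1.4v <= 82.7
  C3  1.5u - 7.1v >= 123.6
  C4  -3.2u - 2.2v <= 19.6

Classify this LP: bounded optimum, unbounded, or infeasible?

infeasible

The boundaries 4.5u - 11.7v = 110.2 and 6.4u + 1.4v = 82.7 meet at (112187/8118, -33313/8118), but that point violates 1.5u - 7.1v ≥ 123.6. Every candidate vertex is excluded by some other constraint, so the feasible region is empty.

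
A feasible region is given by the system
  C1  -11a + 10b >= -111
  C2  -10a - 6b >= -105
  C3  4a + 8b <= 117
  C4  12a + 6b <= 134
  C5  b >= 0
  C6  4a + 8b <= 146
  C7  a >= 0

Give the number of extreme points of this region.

The feasible vertices (each the meet of two boundaries and inside every other half-plane) are:
  (858/83, 45/166)
  (111/11, 0)
  (69/28, 375/28)
  (0, 117/8)
  (0, 0)

5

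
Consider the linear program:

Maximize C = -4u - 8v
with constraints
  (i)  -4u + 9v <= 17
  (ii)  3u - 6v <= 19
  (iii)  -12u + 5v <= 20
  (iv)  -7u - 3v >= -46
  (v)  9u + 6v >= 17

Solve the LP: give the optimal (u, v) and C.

u = 3, v = -5/3, maximum C = 4/3

Vertices and C = -4u - 8v:
  (121/25, 101/25) → C = -1292/25
  (17/35, 221/105) → C = -1972/105
  (111/17, 5/51) → C = -1372/51
  (3, -5/3) → C = 4/3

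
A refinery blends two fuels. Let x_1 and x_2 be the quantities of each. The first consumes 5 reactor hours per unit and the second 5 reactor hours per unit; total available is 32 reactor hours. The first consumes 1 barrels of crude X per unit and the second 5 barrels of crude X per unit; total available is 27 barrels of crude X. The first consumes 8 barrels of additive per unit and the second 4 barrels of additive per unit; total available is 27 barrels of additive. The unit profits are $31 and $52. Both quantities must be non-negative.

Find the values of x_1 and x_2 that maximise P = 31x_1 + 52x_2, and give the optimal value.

x_1 = 3/4, x_2 = 21/4, maximum P = 1185/4

Vertices and P = 31x_1 + 52x_2:
  (0, 0) → P = 0
  (0, 27/5) → P = 1404/5
  (27/8, 0) → P = 837/8
  (3/4, 21/4) → P = 1185/4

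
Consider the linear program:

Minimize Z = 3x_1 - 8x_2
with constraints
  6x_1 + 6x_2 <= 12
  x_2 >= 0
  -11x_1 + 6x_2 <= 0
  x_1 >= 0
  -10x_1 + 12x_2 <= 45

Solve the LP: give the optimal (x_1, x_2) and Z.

x_1 = 12/17, x_2 = 22/17, minimum Z = -140/17

Feasible corners and Z = 3x_1 - 8x_2:
  (2, 0) → Z = 6
  (12/17, 22/17) → Z = -140/17
  (0, 0) → Z = 0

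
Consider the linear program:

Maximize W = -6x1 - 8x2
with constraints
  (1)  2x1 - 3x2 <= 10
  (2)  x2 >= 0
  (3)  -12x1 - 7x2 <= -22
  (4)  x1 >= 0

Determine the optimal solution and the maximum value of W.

Extreme points and W = -6x1 - 8x2:
  (5, 0) → W = -30
  (11/6, 0) → W = -11
  (0, 22/7) → W = -176/7
The feasible region is unbounded (it extends along (0, 1), (3, 2)), but W strictly decreases along every unbounded feasible direction, so there is no improving ray and the maximum is attained at a vertex.

x1 = 11/6, x2 = 0, maximum W = -11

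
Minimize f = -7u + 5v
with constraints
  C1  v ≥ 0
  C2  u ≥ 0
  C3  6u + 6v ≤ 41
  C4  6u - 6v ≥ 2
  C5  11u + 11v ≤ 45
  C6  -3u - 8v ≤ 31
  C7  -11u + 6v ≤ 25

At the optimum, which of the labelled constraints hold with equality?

C1 and C5

Corner points and f = -7u + 5v:
  (1/3, 0) → f = -7/3
  (45/11, 0) → f = -315/11
  (73/33, 62/33) → f = -67/11

The minimum is at (45/11, 0). Substituting into each constraint, equality holds for C1 and C5; the remaining constraints have slack.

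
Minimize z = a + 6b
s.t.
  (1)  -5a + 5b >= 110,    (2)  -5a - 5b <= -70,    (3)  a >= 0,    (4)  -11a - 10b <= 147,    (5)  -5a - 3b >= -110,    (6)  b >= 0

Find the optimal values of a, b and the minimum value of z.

a = 0, b = 22, minimum z = 132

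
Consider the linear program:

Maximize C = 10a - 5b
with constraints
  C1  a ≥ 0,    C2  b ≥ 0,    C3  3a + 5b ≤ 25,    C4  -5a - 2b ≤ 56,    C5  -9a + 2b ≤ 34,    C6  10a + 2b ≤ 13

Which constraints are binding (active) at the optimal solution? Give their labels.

Corner points and C = 10a - 5b:
  (0, 0) → C = 0
  (0, 5) → C = -25
  (13/10, 0) → C = 13
  (15/44, 211/44) → C = -905/44

The maximum is at (13/10, 0). Substituting into each constraint, equality holds for C2 and C6; the remaining constraints have slack.

C2 and C6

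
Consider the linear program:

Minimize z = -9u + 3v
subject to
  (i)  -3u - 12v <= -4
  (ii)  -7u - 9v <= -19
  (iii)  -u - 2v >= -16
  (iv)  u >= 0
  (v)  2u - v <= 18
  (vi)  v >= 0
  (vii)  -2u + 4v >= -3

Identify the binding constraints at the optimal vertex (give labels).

Extreme points and z = -9u + 3v:
  (0, 19/9) → z = 19/3
  (103/46, 17/46) → z = -438/23
  (0, 8) → z = 24
  (35/4, 29/8) → z = -543/8

The minimum is at (35/4, 29/8). Substituting into each constraint, equality holds for (iii) and (vii); the remaining constraints have slack.

(iii) and (vii)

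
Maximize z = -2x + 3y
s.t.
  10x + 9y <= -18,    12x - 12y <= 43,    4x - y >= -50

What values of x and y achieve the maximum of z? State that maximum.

x = -234/23, y = 214/23, maximum z = 1110/23

Corner points and z = -2x + 3y:
  (3/4, -17/6) → z = -10
  (-234/23, 214/23) → z = 1110/23
  (-643/36, -193/9) → z = -515/18

The binding constraints are 10x + 9y = -18 and 4x - y = -50.
Solving simultaneously gives x = -234/23, y = 214/23.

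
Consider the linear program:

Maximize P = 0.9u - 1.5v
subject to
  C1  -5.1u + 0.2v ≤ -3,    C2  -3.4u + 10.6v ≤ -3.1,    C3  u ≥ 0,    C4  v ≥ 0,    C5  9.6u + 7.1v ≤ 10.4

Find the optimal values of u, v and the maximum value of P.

Vertices and P = 0.9u - 1.5v:
  (31/34, 0) → P = 279/340
  (2645/2518, 56/1259) → P = 4425/5036
  (13/12, 0) → P = 39/40

u = 13/12, v = 0, maximum P = 39/40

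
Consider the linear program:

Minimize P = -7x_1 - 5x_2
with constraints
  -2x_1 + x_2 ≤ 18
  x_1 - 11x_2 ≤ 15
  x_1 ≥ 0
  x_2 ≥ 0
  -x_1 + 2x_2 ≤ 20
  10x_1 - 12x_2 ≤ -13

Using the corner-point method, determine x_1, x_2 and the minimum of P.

x_1 = 107/4, x_2 = 187/8, minimum P = -2433/8

Corner points and P = -7x_1 - 5x_2:
  (0, 10) → P = -50
  (0, 13/12) → P = -65/12
  (107/4, 187/8) → P = -2433/8

At the optimal vertex, -x_1 + 2x_2 = 20 and 10x_1 - 12x_2 = -13.
Solving simultaneously gives x_1 = 107/4, x_2 = 187/8.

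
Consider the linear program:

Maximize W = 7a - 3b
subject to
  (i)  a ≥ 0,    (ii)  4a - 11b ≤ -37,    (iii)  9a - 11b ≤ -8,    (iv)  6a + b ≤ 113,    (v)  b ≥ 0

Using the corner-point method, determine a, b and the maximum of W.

a = 247/15, b = 71/5, maximum W = 218/3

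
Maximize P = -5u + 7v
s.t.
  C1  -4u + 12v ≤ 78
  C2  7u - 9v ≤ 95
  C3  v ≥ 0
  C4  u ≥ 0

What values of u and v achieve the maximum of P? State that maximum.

u = 0, v = 13/2, maximum P = 91/2

Extreme points and P = -5u + 7v:
  (307/8, 463/24) → P = -341/6
  (0, 13/2) → P = 91/2
  (95/7, 0) → P = -475/7
  (0, 0) → P = 0

The binding constraints are -4u + 12v = 78 and u = 0.
Solving simultaneously gives u = 0, v = 13/2.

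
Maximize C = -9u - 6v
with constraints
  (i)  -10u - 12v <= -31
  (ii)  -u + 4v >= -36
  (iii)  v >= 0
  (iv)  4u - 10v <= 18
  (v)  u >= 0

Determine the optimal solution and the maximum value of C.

Corner points and C = -9u - 6v:
  (31/10, 0) → C = -279/10
  (0, 31/12) → C = -31/2
  (9/2, 0) → C = -81/2
The feasible region is unbounded (it extends along (0, 1), (5, 2)), but C strictly decreases along every unbounded feasible direction, so there is no improving ray and the maximum is attained at a vertex.

u = 0, v = 31/12, maximum C = -31/2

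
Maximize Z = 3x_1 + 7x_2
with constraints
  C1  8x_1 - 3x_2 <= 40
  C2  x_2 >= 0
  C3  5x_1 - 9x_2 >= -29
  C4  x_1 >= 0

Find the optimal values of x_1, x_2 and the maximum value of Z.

x_1 = 149/19, x_2 = 144/19, maximum Z = 1455/19

Feasible corners and Z = 3x_1 + 7x_2:
  (5, 0) → Z = 15
  (149/19, 144/19) → Z = 1455/19
  (0, 0) → Z = 0
  (0, 29/9) → Z = 203/9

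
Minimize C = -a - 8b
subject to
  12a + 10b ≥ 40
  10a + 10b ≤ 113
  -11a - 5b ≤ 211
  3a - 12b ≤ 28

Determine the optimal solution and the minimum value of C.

a = -73/2, b = 239/5, minimum C = -3459/10

Corner points and C = -a - 8b:
  (-73/2, 239/5) → C = -3459/10
  (380/87, -36/29) → C = 484/87
  (818/75, 59/150) → C = -1054/75

The optimum lies where 12a + 10b = 40 and 10a + 10b = 113.
Solving simultaneously gives a = -73/2, b = 239/5.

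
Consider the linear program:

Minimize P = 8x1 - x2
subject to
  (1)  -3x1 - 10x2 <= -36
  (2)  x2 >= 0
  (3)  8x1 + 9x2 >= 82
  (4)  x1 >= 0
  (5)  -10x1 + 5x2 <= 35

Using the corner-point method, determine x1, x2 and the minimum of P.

x1 = 19/26, x2 = 110/13, minimum P = -34/13

Corner points and P = 8x1 - x2:
  (12, 0) → P = 96
  (496/53, 42/53) → P = 3926/53
  (19/26, 110/13) → P = -34/13
The feasible region is unbounded (it extends along (1, 2), (1, 0)), but P strictly increases along every unbounded feasible direction, so there is no improving ray and the minimum is attained at a vertex.

At the optimal vertex, 8x1 + 9x2 = 82 and -10x1 + 5x2 = 35.
Solving simultaneously gives x1 = 19/26, x2 = 110/13.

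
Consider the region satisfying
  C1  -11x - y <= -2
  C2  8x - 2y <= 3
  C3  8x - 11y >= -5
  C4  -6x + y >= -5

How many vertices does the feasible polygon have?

3

Pairwise boundary intersections that survive every other constraint:
  (7/30, -17/30)
  (17/129, 71/129)
  (43/72, 8/9)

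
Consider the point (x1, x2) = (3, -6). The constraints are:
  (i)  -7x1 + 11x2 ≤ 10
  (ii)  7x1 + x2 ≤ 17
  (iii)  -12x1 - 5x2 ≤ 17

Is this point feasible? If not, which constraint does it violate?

feasible

(i): -87 ≤ 10 ✓
(ii): 15 ≤ 17 ✓
(iii): -6 ≤ 17 ✓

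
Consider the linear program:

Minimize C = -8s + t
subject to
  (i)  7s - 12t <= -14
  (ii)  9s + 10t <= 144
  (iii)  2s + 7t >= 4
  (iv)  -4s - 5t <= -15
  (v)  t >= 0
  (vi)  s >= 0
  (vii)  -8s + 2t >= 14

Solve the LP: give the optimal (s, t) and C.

s = 74/49, t = 639/49, minimum C = 47/49

Feasible corners and C = -8s + t:
  (0, 72/5) → C = 72/5
  (74/49, 639/49) → C = 47/49
  (0, 7) → C = 7

At the optimal vertex, 9s + 10t = 144 and -8s + 2t = 14.
Solving simultaneously gives s = 74/49, t = 639/49.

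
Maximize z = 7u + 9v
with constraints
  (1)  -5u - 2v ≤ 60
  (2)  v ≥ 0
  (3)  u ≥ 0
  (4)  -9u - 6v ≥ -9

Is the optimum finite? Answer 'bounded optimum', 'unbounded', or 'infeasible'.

Feasible corners and z = 7u + 9v:
  (0, 0) → z = 0
  (1, 0) → z = 7
  (0, 3/2) → z = 27/2
The feasible region has finitely many vertices and no improving ray; the maximum is 27/2 at (0, 3/2).

bounded optimum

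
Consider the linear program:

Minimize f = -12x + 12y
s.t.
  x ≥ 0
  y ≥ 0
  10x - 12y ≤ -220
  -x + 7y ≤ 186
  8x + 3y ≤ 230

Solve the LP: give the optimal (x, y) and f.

Vertices and f = -12x + 12y:
  (0, 55/3) → f = 220
  (0, 186/7) → f = 2232/7
  (346/29, 820/29) → f = 5688/29

The optimum lies where 10x - 12y = -220 and -x + 7y = 186.
Solving simultaneously gives x = 346/29, y = 820/29.

x = 346/29, y = 820/29, minimum f = 5688/29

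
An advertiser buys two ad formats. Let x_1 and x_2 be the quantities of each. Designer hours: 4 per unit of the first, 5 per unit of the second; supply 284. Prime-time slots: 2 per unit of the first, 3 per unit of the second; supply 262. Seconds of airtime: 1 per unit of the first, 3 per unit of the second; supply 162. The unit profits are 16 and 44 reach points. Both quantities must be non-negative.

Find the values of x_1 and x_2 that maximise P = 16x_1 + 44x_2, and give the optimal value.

x_1 = 6, x_2 = 52, maximum P = 2384

Corner points and P = 16x_1 + 44x_2:
  (0, 0) → P = 0
  (0, 54) → P = 2376
  (71, 0) → P = 1136
  (6, 52) → P = 2384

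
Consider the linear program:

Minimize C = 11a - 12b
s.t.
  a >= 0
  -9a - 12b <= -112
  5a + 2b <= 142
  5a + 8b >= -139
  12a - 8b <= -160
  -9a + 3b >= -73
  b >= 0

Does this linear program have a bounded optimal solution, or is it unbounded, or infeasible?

Feasible corners and C = 11a - 12b:
  (0, 71) → C = -852
  (0, 20) → C = -240
  (51/4, 313/8) → C = -1317/4
The feasible region has finitely many vertices and no improving ray; the minimum is -852 at (0, 71).

bounded optimum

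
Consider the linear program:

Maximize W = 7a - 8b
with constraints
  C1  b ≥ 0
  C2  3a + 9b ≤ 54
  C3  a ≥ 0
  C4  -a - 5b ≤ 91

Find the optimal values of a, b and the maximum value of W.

Vertices and W = 7a - 8b:
  (18, 0) → W = 126
  (0, 0) → W = 0
  (0, 6) → W = -48

The binding constraints are b = 0 and 3a + 9b = 54.
Solving simultaneously gives a = 18, b = 0.

a = 18, b = 0, maximum W = 126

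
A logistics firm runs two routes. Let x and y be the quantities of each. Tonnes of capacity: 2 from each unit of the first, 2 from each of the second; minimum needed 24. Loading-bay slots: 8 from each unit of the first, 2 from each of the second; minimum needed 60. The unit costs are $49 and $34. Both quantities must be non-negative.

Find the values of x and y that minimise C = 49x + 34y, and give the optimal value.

x = 6, y = 6, minimum C = 498

Vertices and C = 49x + 34y:
  (0, 30) → C = 1020
  (12, 0) → C = 588
  (6, 6) → C = 498
The feasible region is unbounded (it extends along (0, 1), (1, 0)), but C strictly increases along every unbounded feasible direction, so there is no improving ray and the minimum is attained at a vertex.

The optimum lies where 2x + 2y = 24 and 8x + 2y = 60.
Solving simultaneously gives x = 6, y = 6.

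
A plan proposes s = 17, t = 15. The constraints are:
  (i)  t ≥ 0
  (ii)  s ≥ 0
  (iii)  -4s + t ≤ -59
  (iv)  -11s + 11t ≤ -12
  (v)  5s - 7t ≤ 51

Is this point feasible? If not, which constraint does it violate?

Constraint (iii): -4s + t = -53, which is not ≤ -59. All other constraints are satisfied.

not feasible — violates (iii)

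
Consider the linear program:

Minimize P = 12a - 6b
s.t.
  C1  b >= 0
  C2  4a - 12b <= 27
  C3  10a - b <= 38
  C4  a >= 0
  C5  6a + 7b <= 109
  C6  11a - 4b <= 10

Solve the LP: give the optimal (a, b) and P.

Feasible corners and P = 12a - 6b:
  (0, 0) → P = 0
  (10/11, 0) → P = 120/11
  (375/76, 431/38) → P = -168/19
  (142/29, 318/29) → P = -204/29
  (0, 109/7) → P = -654/7

The binding constraints are a = 0 and 6a + 7b = 109.
Solving simultaneously gives a = 0, b = 109/7.

a = 0, b = 109/7, minimum P = -654/7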